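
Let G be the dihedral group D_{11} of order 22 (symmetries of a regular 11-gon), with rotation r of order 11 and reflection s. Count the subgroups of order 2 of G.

11

|G| = 22 and 2 | 22, so subgroups of order 2 are possible by Lagrange.
The subgroups of order 2 are: {e, r^10s}; {e, r^2s}; {e, r^3s}; {e, r^4s}; … (11 in all).
So G has 11 subgroups of order 2.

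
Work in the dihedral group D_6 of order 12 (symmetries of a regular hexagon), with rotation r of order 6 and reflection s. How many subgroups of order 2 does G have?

7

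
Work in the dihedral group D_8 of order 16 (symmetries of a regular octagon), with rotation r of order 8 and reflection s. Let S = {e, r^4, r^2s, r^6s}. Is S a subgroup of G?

Yes

|S| = 4 divides |G| = 16, consistent with Lagrange.
S contains the identity, every element's inverse is in S, and S is closed under ·: it is a subgroup.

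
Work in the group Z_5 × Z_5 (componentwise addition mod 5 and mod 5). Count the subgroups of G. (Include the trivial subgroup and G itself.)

8

|G| = 25, so by Lagrange every subgroup order divides 25. Divisors: 1, 5, 25.
Subgroups by order — order 1: 1; order 5: 6; order 25: 1.
Total: 1 + 6 + 1 = 8.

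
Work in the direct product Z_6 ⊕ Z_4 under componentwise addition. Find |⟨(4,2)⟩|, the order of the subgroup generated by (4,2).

The order of (4,2) in Z_6 × Z_4 is lcm(ord(4) in Z_6, ord(2) in Z_4).
ord(4) = 3 and ord(2) = 2, so |⟨(4,2)⟩| = lcm(3, 2) = 6.

6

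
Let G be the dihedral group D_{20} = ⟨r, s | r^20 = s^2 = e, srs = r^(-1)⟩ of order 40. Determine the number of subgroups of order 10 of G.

|G| = 40 and 10 | 40, so subgroups of order 10 are possible by Lagrange.
The subgroups of order 10 are: {e, r^2, r^4, r^6, r^8, r^10, r^12, r^14, r^16, r^18}; {e, r^4, r^8, r^12, r^16, r^2s, r^6s, r^10s, r^14s, r^18s}; {e, r^4, r^8, r^12, r^16, r^3s, r^7s, r^11s, r^15s, r^19s}; {e, r^4, r^8, r^12, r^16, s, r^4s, r^8s, r^12s, r^16s}; … (5 in all).
So G has 5 subgroups of order 10.

5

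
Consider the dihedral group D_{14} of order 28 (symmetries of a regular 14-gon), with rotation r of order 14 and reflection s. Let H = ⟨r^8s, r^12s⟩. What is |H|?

14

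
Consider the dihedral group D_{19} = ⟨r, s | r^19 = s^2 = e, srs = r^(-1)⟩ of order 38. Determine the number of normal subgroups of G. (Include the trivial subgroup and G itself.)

3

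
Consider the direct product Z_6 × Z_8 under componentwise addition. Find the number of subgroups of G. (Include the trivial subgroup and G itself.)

22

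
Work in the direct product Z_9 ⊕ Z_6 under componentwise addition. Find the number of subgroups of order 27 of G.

1

|G| = 54 and 27 | 54, so subgroups of order 27 are possible by Lagrange.
The subgroups of order 27 are: {(0,0), (0,2), (0,4), (1,0), (1,2), (1,4), (2,0), (2,2), (2,4), (3,0), (3,2), (3,4), (4,0), (4,2), (4,4), (5,0), (5,2), (5,4), (6,0), (6,2), (6,4), (7,0), (7,2), (7,4), (8,0), (8,2), (8,4)}.
So G has 1 subgroup of order 27.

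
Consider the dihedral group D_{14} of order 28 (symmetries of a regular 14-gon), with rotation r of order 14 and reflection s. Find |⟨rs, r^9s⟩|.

14

|⟨rs⟩| = 2 and |⟨r^9s⟩| = 2, so |H| is a multiple of lcm(2, 2) = 2 and divides |G| = 28.
Closing under the operation: H = {e, r^2, r^4, r^6, r^8, r^10, r^12, rs, r^3s, r^5s, r^7s, r^9s, r^11s, r^13s}, so |H| = 14.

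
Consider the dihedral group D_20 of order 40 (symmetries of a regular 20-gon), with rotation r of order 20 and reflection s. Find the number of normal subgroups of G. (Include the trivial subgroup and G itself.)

9

G has 48 subgroups. Checking conjugation-invariance by order — order 1: 1/1 normal; order 2: 1/21 normal; order 4: 1/11 normal; order 5: 1/1 normal; order 8: 0/5 normal; order 10: 1/5 normal; order 20: 3/3 normal; order 40: 1/1 normal.
Total normal subgroups: 9.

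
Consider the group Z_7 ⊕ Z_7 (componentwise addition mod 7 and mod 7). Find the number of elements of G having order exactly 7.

48

An element (a,b) has order lcm(ord(a), ord(b)); count pairs with lcm equal to 7.
Enumerating gives 48 such elements.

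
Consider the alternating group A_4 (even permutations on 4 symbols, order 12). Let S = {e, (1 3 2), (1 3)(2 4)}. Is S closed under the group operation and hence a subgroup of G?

(1 3 2) ∈ S but its inverse (1 2 3) ∉ S, so S is not a subgroup.

No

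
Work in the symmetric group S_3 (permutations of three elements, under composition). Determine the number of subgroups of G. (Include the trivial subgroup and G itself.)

6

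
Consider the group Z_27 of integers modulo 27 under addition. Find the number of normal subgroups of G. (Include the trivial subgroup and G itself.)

G is abelian, so every subgroup is normal.
G has 4 subgroups in total, hence 4 normal subgroups.

4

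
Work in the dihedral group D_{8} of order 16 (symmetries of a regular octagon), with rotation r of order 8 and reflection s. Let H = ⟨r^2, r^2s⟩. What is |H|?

|⟨r^2⟩| = 4 and |⟨r^2s⟩| = 2, so |H| is a multiple of lcm(4, 2) = 4 and divides |G| = 16.
Closing under the operation: H = {e, r^2, r^4, r^6, s, r^2s, r^4s, r^6s}, so |H| = 8.

8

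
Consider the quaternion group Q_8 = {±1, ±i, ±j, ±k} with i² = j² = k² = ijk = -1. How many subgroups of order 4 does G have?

3

|G| = 8 and 4 | 8, so subgroups of order 4 are possible by Lagrange.
The subgroups of order 4 are: {1, -1, i, -i}; {1, -1, j, -j}; {1, -1, k, -k}.
So G has 3 subgroups of order 4.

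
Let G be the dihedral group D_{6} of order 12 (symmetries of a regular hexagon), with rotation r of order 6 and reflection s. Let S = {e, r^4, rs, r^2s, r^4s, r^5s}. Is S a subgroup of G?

r^4 ∈ S but its inverse r^2 ∉ S, so S is not a subgroup.

No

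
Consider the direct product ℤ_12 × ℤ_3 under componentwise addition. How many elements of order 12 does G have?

An element (a,b) has order lcm(ord(a), ord(b)); count pairs with lcm equal to 12.
Enumerating gives 16 such elements.

16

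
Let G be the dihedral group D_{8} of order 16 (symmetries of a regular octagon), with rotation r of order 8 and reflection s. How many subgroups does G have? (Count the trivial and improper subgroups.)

|G| = 16, so by Lagrange every subgroup order divides 16. Divisors: 1, 2, 4, 8, 16.
Subgroups by order — order 1: 1; order 2: 9; order 4: 5; order 8: 3; order 16: 1.
Total: 1 + 9 + 5 + 3 + 1 = 19.

19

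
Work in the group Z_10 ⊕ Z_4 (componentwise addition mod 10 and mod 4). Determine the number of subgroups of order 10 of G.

3

|G| = 40 and 10 | 40, so subgroups of order 10 are possible by Lagrange.
The subgroups of order 10 are: {(0,0), (0,2), (2,0), (2,2), (4,0), (4,2), (6,0), (6,2), (8,0), (8,2)}; {(0,0), (1,0), (2,0), (3,0), (4,0), (5,0), (6,0), (7,0), (8,0), (9,0)}; {(0,0), (1,2), (2,0), (3,2), (4,0), (5,2), (6,0), (7,2), (8,0), (9,2)}.
So G has 3 subgroups of order 10.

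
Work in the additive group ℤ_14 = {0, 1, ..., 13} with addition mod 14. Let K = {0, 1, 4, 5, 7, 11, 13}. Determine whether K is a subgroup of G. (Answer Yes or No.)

4 ∈ K but its inverse 10 ∉ K, so K is not a subgroup.

No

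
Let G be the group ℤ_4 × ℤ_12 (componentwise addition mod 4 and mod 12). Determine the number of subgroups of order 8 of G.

|G| = 48 and 8 | 48, so subgroups of order 8 are possible by Lagrange.
The subgroups of order 8 are: {(0,0), (0,3), (0,6), (0,9), (2,0), (2,3), (2,6), (2,9)}; {(0,0), (0,6), (1,0), (1,6), (2,0), (2,6), (3,0), (3,6)}; {(0,0), (0,6), (1,3), (1,9), (2,0), (2,6), (3,3), (3,9)}.
So G has 3 subgroups of order 8.

3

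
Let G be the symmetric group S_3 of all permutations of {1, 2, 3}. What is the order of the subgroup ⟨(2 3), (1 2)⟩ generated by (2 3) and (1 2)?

|⟨(2 3)⟩| = 2 and |⟨(1 2)⟩| = 2, so |H| is a multiple of lcm(2, 2) = 2 and divides |G| = 6.
Closing {(2 3), (1 2)} under the group operation gives all of G, so |H| = 6.

6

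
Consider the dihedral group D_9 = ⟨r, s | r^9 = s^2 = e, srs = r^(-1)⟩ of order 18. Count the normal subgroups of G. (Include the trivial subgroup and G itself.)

G has 16 subgroups. Checking conjugation-invariance by order — order 1: 1/1 normal; order 2: 0/9 normal; order 3: 1/1 normal; order 6: 0/3 normal; order 9: 1/1 normal; order 18: 1/1 normal.
Total normal subgroups: 4.

4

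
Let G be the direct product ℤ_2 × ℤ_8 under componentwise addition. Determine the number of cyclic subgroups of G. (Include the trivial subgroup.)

8

Each element a generates a cyclic subgroup ⟨a⟩; distinct elements may generate the same one (a cyclic group of order d has φ(d) generators).
Cyclic subgroups by order — order 1: 1; order 2: 3; order 4: 2; order 8: 2.
Total: 8.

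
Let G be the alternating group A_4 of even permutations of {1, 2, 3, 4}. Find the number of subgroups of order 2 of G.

|G| = 12 and 2 | 12, so subgroups of order 2 are possible by Lagrange.
The subgroups of order 2 are: {e, (1 2)(3 4)}; {e, (1 3)(2 4)}; {e, (1 4)(2 3)}.
So G has 3 subgroups of order 2.

3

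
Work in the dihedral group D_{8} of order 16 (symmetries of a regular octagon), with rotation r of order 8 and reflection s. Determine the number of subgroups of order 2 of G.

9

|G| = 16 and 2 | 16, so subgroups of order 2 are possible by Lagrange.
The subgroups of order 2 are: {e, r^2s}; {e, r^3s}; {e, r^4}; {e, r^4s}; … (9 in all).
So G has 9 subgroups of order 2.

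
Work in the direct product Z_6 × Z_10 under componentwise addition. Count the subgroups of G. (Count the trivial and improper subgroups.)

20

|G| = 60, so by Lagrange every subgroup order divides 60. Divisors: 1, 2, 3, 4, 5, 6, 10, 12, 15, 20, 30, 60.
Subgroups by order — order 1: 1; order 2: 3; order 3: 1; order 4: 1; order 5: 1; order 6: 3; order 10: 3; order 12: 1; order 15: 1; order 20: 1; order 30: 3; order 60: 1.
Total: 1 + 3 + 1 + 1 + 1 + 3 + 3 + 1 + 1 + 1 + 3 + 1 = 20.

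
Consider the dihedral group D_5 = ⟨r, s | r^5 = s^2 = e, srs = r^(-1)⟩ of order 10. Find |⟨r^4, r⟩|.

|⟨r^4⟩| = 5 and |⟨r⟩| = 5, so |H| is a multiple of lcm(5, 5) = 5 and divides |G| = 10.
Closing under the operation: H = {e, r, r^2, r^3, r^4}, so |H| = 5.

5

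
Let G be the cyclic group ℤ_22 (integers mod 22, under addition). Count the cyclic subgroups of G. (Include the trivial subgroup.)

Each element a generates a cyclic subgroup ⟨a⟩; distinct elements may generate the same one (a cyclic group of order d has φ(d) generators).
Cyclic subgroups by order — order 1: 1; order 2: 1; order 11: 1; order 22: 1.
Total: 4.

4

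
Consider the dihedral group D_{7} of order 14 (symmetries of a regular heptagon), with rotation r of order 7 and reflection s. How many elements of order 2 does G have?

The elements of order 2 are: s, rs, r^2s, r^3s, r^4s, r^5s, r^6s.
That's 7.

7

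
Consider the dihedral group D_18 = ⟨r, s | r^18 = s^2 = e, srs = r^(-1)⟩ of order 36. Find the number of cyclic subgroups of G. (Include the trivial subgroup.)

A cyclic subgroup of order d is generated by each of its φ(d) elements of order d, so the cyclic subgroups of order d number (#elements of order d)/φ(d).
Cyclic subgroups by order — order 1: 1; order 2: 19; order 3: 1; order 6: 1; order 9: 1; order 18: 1.
Total: 24.

24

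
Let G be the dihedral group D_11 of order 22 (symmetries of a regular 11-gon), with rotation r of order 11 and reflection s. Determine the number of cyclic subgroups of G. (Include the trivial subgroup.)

Group the elements of G by the cyclic subgroup they generate; each cyclic subgroup of order d accounts for φ(d) elements.
Cyclic subgroups by order — order 1: 1; order 2: 11; order 11: 1.
Total: 13.

13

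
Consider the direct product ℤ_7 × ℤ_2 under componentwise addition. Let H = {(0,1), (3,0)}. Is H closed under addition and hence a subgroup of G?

The identity (0,0) ∉ H, so H is not a subgroup.

No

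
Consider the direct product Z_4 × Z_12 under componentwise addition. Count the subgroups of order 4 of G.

7

|G| = 48 and 4 | 48, so subgroups of order 4 are possible by Lagrange.
The subgroups of order 4 are: {(0,0), (0,3), (0,6), (0,9)}; {(0,0), (0,6), (2,0), (2,6)}; {(0,0), (0,6), (2,3), (2,9)}; {(0,0), (1,0), (2,0), (3,0)}; … (7 in all).
So G has 7 subgroups of order 4.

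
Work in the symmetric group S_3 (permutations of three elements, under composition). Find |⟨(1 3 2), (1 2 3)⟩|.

3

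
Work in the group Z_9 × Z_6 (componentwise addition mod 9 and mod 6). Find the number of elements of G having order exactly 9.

An element (a,b) has order lcm(ord(a), ord(b)); count pairs with lcm equal to 9.
Enumerating gives 18 such elements.

18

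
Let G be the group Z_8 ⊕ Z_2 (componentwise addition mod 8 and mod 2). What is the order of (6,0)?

The order of (6,0) in Z_8 × Z_2 is lcm(ord(6) in Z_8, ord(0) in Z_2).
ord(6) = 4 and ord(0) = 1, so |⟨(6,0)⟩| = lcm(4, 1) = 4.

4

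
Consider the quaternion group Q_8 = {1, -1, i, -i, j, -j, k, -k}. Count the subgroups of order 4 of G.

|G| = 8 and 4 | 8, so subgroups of order 4 are possible by Lagrange.
The subgroups of order 4 are: {1, -1, i, -i}; {1, -1, j, -j}; {1, -1, k, -k}.
So G has 3 subgroups of order 4.

3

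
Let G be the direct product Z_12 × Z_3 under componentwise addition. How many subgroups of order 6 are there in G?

4

|G| = 36 and 6 | 36, so subgroups of order 6 are possible by Lagrange.
The subgroups of order 6 are: {(0,0), (0,1), (0,2), (6,0), (6,1), (6,2)}; {(0,0), (2,0), (4,0), (6,0), (8,0), (10,0)}; {(0,0), (2,2), (4,1), (6,0), (8,2), (10,1)}; {(0,0), (2,1), (4,2), (6,0), (8,1), (10,2)}.
So G has 4 subgroups of order 6.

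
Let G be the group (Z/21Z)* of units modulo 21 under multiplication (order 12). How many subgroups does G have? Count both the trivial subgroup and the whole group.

|G| = 12, so by Lagrange every subgroup order divides 12. Divisors: 1, 2, 3, 4, 6, 12.
Subgroups by order — order 1: 1; order 2: 3; order 3: 1; order 4: 1; order 6: 3; order 12: 1.
Total: 1 + 3 + 1 + 1 + 3 + 1 = 10.

10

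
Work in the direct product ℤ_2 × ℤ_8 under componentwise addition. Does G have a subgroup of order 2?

Yes

2 | 16. A subgroup of order 2 is {(0,0), (0,4)}.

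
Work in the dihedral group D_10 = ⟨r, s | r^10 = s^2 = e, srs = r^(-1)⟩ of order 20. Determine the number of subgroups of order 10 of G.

3

|G| = 20 and 10 | 20, so subgroups of order 10 are possible by Lagrange.
The subgroups of order 10 are: {e, r, r^2, r^3, r^4, r^5, r^6, r^7, r^8, r^9}; {e, r^2, r^4, r^6, r^8, s, r^2s, r^4s, r^6s, r^8s}; {e, r^2, r^4, r^6, r^8, rs, r^3s, r^5s, r^7s, r^9s}.
So G has 3 subgroups of order 10.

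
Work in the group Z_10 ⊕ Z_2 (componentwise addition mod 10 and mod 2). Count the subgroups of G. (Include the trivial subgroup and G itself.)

10

|G| = 20, so by Lagrange every subgroup order divides 20. Divisors: 1, 2, 4, 5, 10, 20.
Subgroups by order — order 1: 1; order 2: 3; order 4: 1; order 5: 1; order 10: 3; order 20: 1.
Total: 1 + 3 + 1 + 1 + 3 + 1 = 10.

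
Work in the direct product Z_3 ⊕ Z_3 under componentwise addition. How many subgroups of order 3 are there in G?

4

|G| = 9 and 3 | 9, so subgroups of order 3 are possible by Lagrange.
The subgroups of order 3 are: {(0,0), (0,1), (0,2)}; {(0,0), (1,0), (2,0)}; {(0,0), (1,1), (2,2)}; {(0,0), (1,2), (2,1)}.
So G has 4 subgroups of order 3.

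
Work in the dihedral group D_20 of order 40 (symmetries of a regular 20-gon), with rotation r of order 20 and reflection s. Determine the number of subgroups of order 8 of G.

5

|G| = 40 and 8 | 40, so subgroups of order 8 are possible by Lagrange.
The subgroups of order 8 are: {e, r^5, r^10, r^15, s, r^5s, r^10s, r^15s}; {e, r^5, r^10, r^15, rs, r^6s, r^11s, r^16s}; {e, r^5, r^10, r^15, r^2s, r^7s, r^12s, r^17s}; {e, r^5, r^10, r^15, r^3s, r^8s, r^13s, r^18s}; … (5 in all).
So G has 5 subgroups of order 8.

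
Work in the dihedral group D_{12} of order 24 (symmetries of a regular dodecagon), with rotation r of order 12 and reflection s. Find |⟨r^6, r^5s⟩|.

|⟨r^6⟩| = 2 and |⟨r^5s⟩| = 2, so |H| is a multiple of lcm(2, 2) = 2 and divides |G| = 24.
Closing under the operation: H = {e, r^6, r^5s, r^11s}, so |H| = 4.

4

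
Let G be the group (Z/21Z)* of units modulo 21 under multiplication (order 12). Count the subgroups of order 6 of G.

3

|G| = 12 and 6 | 12, so subgroups of order 6 are possible by Lagrange.
The subgroups of order 6 are: {1, 4, 10, 13, 16, 19}; {1, 2, 4, 8, 11, 16}; {1, 4, 5, 16, 17, 20}.
So G has 3 subgroups of order 6.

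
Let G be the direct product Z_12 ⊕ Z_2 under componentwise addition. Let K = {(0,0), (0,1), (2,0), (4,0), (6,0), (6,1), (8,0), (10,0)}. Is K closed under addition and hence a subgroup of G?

No

Closure fails: (0,1) + (4,0) = (4,1) ∉ K. So K is not a subgroup.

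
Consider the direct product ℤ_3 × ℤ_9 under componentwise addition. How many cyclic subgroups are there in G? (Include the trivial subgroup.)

8

Group the elements of G by the cyclic subgroup they generate; each cyclic subgroup of order d accounts for φ(d) elements.
Cyclic subgroups by order — order 1: 1; order 3: 4; order 9: 3.
Total: 8.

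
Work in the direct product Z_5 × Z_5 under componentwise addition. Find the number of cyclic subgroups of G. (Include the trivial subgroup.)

A cyclic subgroup of order d is generated by each of its φ(d) elements of order d, so the cyclic subgroups of order d number (#elements of order d)/φ(d).
Cyclic subgroups by order — order 1: 1; order 5: 6.
Total: 7.

7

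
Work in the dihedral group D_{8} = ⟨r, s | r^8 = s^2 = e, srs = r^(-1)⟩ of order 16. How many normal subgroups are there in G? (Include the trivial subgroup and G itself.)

7

G has 19 subgroups. Checking conjugation-invariance by order — order 1: 1/1 normal; order 2: 1/9 normal; order 4: 1/5 normal; order 8: 3/3 normal; order 16: 1/1 normal.
Total normal subgroups: 7.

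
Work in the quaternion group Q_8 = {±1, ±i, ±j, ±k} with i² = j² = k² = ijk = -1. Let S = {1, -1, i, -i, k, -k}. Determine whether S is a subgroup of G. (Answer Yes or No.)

No

|S| = 6 does not divide |G| = 8, so by Lagrange S is not a subgroup.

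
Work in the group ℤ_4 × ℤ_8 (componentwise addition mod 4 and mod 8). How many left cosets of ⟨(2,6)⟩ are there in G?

8

|⟨(2,6)⟩| = 4 and |G| = 32.
By Lagrange, [G : H] = |G|/|H| = 32/4 = 8.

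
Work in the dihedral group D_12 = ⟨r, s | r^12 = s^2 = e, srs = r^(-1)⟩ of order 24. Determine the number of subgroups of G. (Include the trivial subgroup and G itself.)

|G| = 24, so by Lagrange every subgroup order divides 24. Divisors: 1, 2, 3, 4, 6, 8, 12, 24.
Subgroups by order — order 1: 1; order 2: 13; order 3: 1; order 4: 7; order 6: 5; order 8: 3; order 12: 3; order 24: 1.
Total: 1 + 13 + 1 + 7 + 5 + 3 + 3 + 1 = 34.

34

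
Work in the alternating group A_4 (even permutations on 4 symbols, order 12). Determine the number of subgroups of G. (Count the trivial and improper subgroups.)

|G| = 12, so by Lagrange every subgroup order divides 12. Divisors: 1, 2, 3, 4, 6, 12.
Subgroups by order — order 1: 1; order 2: 3; order 3: 4; order 4: 1; order 6: 0; order 12: 1.
Total: 1 + 3 + 4 + 1 + 0 + 1 = 10.

10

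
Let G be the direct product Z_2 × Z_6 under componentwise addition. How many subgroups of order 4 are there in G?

1

|G| = 12 and 4 | 12, so subgroups of order 4 are possible by Lagrange.
The subgroups of order 4 are: {(0,0), (0,3), (1,0), (1,3)}.
So G has 1 subgroup of order 4.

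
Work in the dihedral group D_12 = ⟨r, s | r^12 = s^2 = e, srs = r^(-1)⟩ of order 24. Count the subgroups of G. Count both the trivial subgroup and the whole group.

|G| = 24, so by Lagrange every subgroup order divides 24. Divisors: 1, 2, 3, 4, 6, 8, 12, 24.
Subgroups by order — order 1: 1; order 2: 13; order 3: 1; order 4: 7; order 6: 5; order 8: 3; order 12: 3; order 24: 1.
Total: 1 + 13 + 1 + 7 + 5 + 3 + 3 + 1 = 34.

34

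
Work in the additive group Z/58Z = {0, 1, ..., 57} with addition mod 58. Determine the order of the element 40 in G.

29

In Z/58Z, the order of an element a is n/gcd(a, n).
gcd(40, 58) = 2, so |⟨40⟩| = 58/2 = 29.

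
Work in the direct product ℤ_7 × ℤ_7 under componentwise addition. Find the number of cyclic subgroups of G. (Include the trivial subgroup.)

Group the elements of G by the cyclic subgroup they generate; each cyclic subgroup of order d accounts for φ(d) elements.
Cyclic subgroups by order — order 1: 1; order 7: 8.
Total: 9.

9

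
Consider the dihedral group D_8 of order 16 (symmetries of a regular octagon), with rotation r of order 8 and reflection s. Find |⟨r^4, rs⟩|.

4

|⟨r^4⟩| = 2 and |⟨rs⟩| = 2, so |H| is a multiple of lcm(2, 2) = 2 and divides |G| = 16.
Closing under the operation: H = {e, r^4, rs, r^5s}, so |H| = 4.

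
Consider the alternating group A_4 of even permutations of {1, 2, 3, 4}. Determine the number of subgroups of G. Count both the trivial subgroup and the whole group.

10

|G| = 12, so by Lagrange every subgroup order divides 12. Divisors: 1, 2, 3, 4, 6, 12.
Subgroups by order — order 1: 1; order 2: 3; order 3: 4; order 4: 1; order 6: 0; order 12: 1.
Total: 1 + 3 + 4 + 1 + 0 + 1 = 10.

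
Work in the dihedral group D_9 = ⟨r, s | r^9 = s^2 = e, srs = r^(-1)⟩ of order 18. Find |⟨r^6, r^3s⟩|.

6

|⟨r^6⟩| = 3 and |⟨r^3s⟩| = 2, so |H| is a multiple of lcm(3, 2) = 6 and divides |G| = 18.
Closing under the operation: H = {e, r^3, r^6, s, r^3s, r^6s}, so |H| = 6.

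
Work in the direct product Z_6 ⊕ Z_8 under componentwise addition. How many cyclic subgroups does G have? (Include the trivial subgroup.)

Group the elements of G by the cyclic subgroup they generate; each cyclic subgroup of order d accounts for φ(d) elements.
Cyclic subgroups by order — order 1: 1; order 2: 3; order 3: 1; order 4: 2; order 6: 3; order 8: 2; order 12: 2; order 24: 2.
Total: 16.

16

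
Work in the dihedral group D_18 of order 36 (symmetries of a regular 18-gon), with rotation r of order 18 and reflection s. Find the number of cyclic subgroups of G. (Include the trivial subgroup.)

A cyclic subgroup of order d is generated by each of its φ(d) elements of order d, so the cyclic subgroups of order d number (#elements of order d)/φ(d).
Cyclic subgroups by order — order 1: 1; order 2: 19; order 3: 1; order 6: 1; order 9: 1; order 18: 1.
Total: 24.

24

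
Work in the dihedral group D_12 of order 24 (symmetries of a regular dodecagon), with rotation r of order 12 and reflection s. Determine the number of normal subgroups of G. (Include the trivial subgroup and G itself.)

9

G has 34 subgroups. Checking conjugation-invariance by order — order 1: 1/1 normal; order 2: 1/13 normal; order 3: 1/1 normal; order 4: 1/7 normal; order 6: 1/5 normal; order 8: 0/3 normal; order 12: 3/3 normal; order 24: 1/1 normal.
Total normal subgroups: 9.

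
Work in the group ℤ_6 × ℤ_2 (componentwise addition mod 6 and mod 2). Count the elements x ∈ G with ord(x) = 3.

2

An element (a,b) has order lcm(ord(a), ord(b)); count pairs with lcm equal to 3.
Enumerating gives 2 such elements.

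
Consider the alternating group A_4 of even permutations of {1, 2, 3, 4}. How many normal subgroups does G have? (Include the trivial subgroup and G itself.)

G has 10 subgroups. Checking conjugation-invariance by order — order 1: 1/1 normal; order 2: 0/3 normal; order 3: 0/4 normal; order 4: 1/1 normal; order 12: 1/1 normal.
Total normal subgroups: 3.

3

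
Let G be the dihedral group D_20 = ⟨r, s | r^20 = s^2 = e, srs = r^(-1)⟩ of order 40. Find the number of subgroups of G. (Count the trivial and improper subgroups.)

48

|G| = 40, so by Lagrange every subgroup order divides 40. Divisors: 1, 2, 4, 5, 8, 10, 20, 40.
Subgroups by order — order 1: 1; order 2: 21; order 4: 11; order 5: 1; order 8: 5; order 10: 5; order 20: 3; order 40: 1.
Total: 1 + 21 + 11 + 1 + 5 + 5 + 3 + 1 = 48.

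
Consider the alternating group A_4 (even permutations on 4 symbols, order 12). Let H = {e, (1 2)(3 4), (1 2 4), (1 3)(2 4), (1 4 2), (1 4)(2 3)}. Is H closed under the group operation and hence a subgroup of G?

Closure fails: (1 2)(3 4) ∘ (1 2 4) = (2 3 4) ∉ H. So H is not a subgroup.

No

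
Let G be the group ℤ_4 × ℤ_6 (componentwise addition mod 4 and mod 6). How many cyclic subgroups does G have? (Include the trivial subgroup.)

A cyclic subgroup of order d is generated by each of its φ(d) elements of order d, so the cyclic subgroups of order d number (#elements of order d)/φ(d).
Cyclic subgroups by order — order 1: 1; order 2: 3; order 3: 1; order 4: 2; order 6: 3; order 12: 2.
Total: 12.

12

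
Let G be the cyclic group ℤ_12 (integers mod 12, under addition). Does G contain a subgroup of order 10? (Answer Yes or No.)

10 does not divide |G| = 12, so by Lagrange no subgroup of order 10 exists.

No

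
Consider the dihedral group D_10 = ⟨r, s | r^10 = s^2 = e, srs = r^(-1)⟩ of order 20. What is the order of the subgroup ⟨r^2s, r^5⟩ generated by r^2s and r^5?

4

|⟨r^2s⟩| = 2 and |⟨r^5⟩| = 2, so |H| is a multiple of lcm(2, 2) = 2 and divides |G| = 20.
Closing under the operation: H = {e, r^5, r^2s, r^7s}, so |H| = 4.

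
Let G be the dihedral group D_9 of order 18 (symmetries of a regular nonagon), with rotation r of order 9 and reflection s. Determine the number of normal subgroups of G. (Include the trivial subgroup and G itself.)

G has 16 subgroups. Checking conjugation-invariance by order — order 1: 1/1 normal; order 2: 0/9 normal; order 3: 1/1 normal; order 6: 0/3 normal; order 9: 1/1 normal; order 18: 1/1 normal.
Total normal subgroups: 4.

4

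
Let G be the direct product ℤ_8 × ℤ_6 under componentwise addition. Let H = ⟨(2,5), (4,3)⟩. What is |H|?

|⟨(2,5)⟩| = 12 and |⟨(4,3)⟩| = 2, so |H| is a multiple of lcm(12, 2) = 12 and divides |G| = 48.
Closing under the operation: H = {(0,0), (0,1), (0,2), (0,3), (0,4), (0,5), (2,0), (2,1), (2,2), (2,3), (2,4), (2,5), (4,0), (4,1), (4,2), (4,3), (4,4), (4,5), (6,0), (6,1), (6,2), (6,3), (6,4), (6,5)}, so |H| = 24.

24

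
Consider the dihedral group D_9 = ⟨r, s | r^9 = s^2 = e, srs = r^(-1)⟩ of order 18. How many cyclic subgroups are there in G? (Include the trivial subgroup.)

12

A cyclic subgroup of order d is generated by each of its φ(d) elements of order d, so the cyclic subgroups of order d number (#elements of order d)/φ(d).
Cyclic subgroups by order — order 1: 1; order 2: 9; order 3: 1; order 9: 1.
Total: 12.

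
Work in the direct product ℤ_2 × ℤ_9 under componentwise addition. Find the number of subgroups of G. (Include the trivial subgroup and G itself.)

6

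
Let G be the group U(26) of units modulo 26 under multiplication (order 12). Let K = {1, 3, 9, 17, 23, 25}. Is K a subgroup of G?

Yes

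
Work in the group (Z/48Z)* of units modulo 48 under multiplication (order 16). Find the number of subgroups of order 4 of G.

|G| = 16 and 4 | 16, so subgroups of order 4 are possible by Lagrange.
The subgroups of order 4 are: {1, 11, 25, 35}; {1, 13, 25, 37}; {1, 7, 17, 23}; {1, 17, 25, 41}; … (11 in all).
So G has 11 subgroups of order 4.

11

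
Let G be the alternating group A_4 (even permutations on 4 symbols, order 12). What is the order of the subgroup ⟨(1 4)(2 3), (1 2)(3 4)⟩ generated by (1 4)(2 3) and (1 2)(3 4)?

|⟨(1 4)(2 3)⟩| = 2 and |⟨(1 2)(3 4)⟩| = 2, so |H| is a multiple of lcm(2, 2) = 2 and divides |G| = 12.
Closing under the operation: H = {e, (1 2)(3 4), (1 3)(2 4), (1 4)(2 3)}, so |H| = 4.

4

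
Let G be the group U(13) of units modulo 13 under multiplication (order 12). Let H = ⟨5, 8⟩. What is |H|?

4

|⟨5⟩| = 4 and |⟨8⟩| = 4, so |H| is a multiple of lcm(4, 4) = 4 and divides |G| = 12.
Closing under the operation: H = {1, 5, 8, 12}, so |H| = 4.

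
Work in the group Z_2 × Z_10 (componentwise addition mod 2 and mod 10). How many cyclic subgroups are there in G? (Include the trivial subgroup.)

8

A cyclic subgroup of order d is generated by each of its φ(d) elements of order d, so the cyclic subgroups of order d number (#elements of order d)/φ(d).
Cyclic subgroups by order — order 1: 1; order 2: 3; order 5: 1; order 10: 3.
Total: 8.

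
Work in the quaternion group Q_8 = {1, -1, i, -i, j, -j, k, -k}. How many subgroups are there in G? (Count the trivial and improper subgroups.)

|G| = 8, so by Lagrange every subgroup order divides 8. Divisors: 1, 2, 4, 8.
Subgroups by order — order 1: 1; order 2: 1; order 4: 3; order 8: 1.
Total: 1 + 1 + 3 + 1 = 6.

6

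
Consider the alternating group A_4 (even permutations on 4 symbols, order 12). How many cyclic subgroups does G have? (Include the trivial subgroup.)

Group the elements of G by the cyclic subgroup they generate; each cyclic subgroup of order d accounts for φ(d) elements.
Cyclic subgroups by order — order 1: 1; order 2: 3; order 3: 4.
Total: 8.

8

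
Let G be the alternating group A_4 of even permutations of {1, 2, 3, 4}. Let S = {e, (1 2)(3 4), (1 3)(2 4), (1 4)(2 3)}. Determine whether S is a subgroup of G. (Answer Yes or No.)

Yes

|S| = 4 divides |G| = 12, consistent with Lagrange.
S contains the identity, every element's inverse is in S, and S is closed under ∘: it is a subgroup.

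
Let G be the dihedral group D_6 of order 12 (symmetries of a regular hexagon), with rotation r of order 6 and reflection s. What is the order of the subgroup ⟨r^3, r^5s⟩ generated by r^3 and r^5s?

4

|⟨r^3⟩| = 2 and |⟨r^5s⟩| = 2, so |H| is a multiple of lcm(2, 2) = 2 and divides |G| = 12.
Closing under the operation: H = {e, r^3, r^2s, r^5s}, so |H| = 4.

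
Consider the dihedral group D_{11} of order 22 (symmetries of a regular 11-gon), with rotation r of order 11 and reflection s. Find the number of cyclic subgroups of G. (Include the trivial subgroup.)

13

A cyclic subgroup of order d is generated by each of its φ(d) elements of order d, so the cyclic subgroups of order d number (#elements of order d)/φ(d).
Cyclic subgroups by order — order 1: 1; order 2: 11; order 11: 1.
Total: 13.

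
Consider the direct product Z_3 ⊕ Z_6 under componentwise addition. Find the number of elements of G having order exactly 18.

0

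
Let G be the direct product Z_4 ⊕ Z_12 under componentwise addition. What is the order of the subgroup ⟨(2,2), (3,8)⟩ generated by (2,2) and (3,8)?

24

|⟨(2,2)⟩| = 6 and |⟨(3,8)⟩| = 12, so |H| is a multiple of lcm(6, 12) = 12 and divides |G| = 48.
Closing under the operation: H = {(0,0), (0,2), (0,4), (0,6), (0,8), (0,10), (1,0), (1,2), (1,4), (1,6), (1,8), (1,10), (2,0), (2,2), (2,4), (2,6), (2,8), (2,10), (3,0), (3,2), (3,4), (3,6), (3,8), (3,10)}, so |H| = 24.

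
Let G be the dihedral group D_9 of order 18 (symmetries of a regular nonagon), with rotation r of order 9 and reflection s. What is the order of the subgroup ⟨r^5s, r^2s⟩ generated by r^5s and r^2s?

|⟨r^5s⟩| = 2 and |⟨r^2s⟩| = 2, so |H| is a multiple of lcm(2, 2) = 2 and divides |G| = 18.
Closing under the operation: H = {e, r^3, r^6, r^2s, r^5s, r^8s}, so |H| = 6.

6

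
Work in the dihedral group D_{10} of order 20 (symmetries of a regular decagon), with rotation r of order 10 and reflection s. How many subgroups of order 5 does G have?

|G| = 20 and 5 | 20, so subgroups of order 5 are possible by Lagrange.
The subgroups of order 5 are: {e, r^2, r^4, r^6, r^8}.
So G has 1 subgroup of order 5.

1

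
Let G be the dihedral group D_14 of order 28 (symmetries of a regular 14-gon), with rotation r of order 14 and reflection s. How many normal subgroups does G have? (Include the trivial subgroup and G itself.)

7

G has 28 subgroups. Checking conjugation-invariance by order — order 1: 1/1 normal; order 2: 1/15 normal; order 4: 0/7 normal; order 7: 1/1 normal; order 14: 3/3 normal; order 28: 1/1 normal.
Total normal subgroups: 7.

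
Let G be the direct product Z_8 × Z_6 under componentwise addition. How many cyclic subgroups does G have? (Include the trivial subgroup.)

A cyclic subgroup of order d is generated by each of its φ(d) elements of order d, so the cyclic subgroups of order d number (#elements of order d)/φ(d).
Cyclic subgroups by order — order 1: 1; order 2: 3; order 3: 1; order 4: 2; order 6: 3; order 8: 2; order 12: 2; order 24: 2.
Total: 16.

16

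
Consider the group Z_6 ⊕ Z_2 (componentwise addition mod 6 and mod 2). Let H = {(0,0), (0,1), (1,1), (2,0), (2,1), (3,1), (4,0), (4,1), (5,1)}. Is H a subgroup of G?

|H| = 9 does not divide |G| = 12, so by Lagrange H is not a subgroup.

No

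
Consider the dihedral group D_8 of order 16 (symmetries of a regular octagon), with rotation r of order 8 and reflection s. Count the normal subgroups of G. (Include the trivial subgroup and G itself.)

7

G has 19 subgroups. Checking conjugation-invariance by order — order 1: 1/1 normal; order 2: 1/9 normal; order 4: 1/5 normal; order 8: 3/3 normal; order 16: 1/1 normal.
Total normal subgroups: 7.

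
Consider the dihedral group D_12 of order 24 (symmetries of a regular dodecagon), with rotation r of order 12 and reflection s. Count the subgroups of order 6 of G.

|G| = 24 and 6 | 24, so subgroups of order 6 are possible by Lagrange.
The subgroups of order 6 are: {e, r^2, r^4, r^6, r^8, r^10}; {e, r^4, r^8, r^2s, r^6s, r^10s}; {e, r^4, r^8, r^3s, r^7s, r^11s}; {e, r^4, r^8, s, r^4s, r^8s}; … (5 in all).
So G has 5 subgroups of order 6.

5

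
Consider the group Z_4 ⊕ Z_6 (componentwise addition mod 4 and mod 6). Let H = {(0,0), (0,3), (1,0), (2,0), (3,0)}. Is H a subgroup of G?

No

|H| = 5 does not divide |G| = 24, so by Lagrange H is not a subgroup.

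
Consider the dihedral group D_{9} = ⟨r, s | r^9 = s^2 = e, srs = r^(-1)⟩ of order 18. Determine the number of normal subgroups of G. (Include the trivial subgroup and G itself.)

4

G has 16 subgroups. Checking conjugation-invariance by order — order 1: 1/1 normal; order 2: 0/9 normal; order 3: 1/1 normal; order 6: 0/3 normal; order 9: 1/1 normal; order 18: 1/1 normal.
Total normal subgroups: 4.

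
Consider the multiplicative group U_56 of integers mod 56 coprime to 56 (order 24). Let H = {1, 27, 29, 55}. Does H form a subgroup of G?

Yes

|H| = 4 divides |G| = 24, consistent with Lagrange.
H contains the identity, every element's inverse is in H, and H is closed under ·: it is a subgroup.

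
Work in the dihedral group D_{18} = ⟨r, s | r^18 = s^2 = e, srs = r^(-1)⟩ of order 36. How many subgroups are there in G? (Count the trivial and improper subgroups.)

45

|G| = 36, so by Lagrange every subgroup order divides 36. Divisors: 1, 2, 3, 4, 6, 9, 12, 18, 36.
Subgroups by order — order 1: 1; order 2: 19; order 3: 1; order 4: 9; order 6: 7; order 9: 1; order 12: 3; order 18: 3; order 36: 1.
Total: 1 + 19 + 1 + 9 + 7 + 1 + 3 + 3 + 1 = 45.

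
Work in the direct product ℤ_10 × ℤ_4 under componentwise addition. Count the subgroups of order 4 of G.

3

|G| = 40 and 4 | 40, so subgroups of order 4 are possible by Lagrange.
The subgroups of order 4 are: {(0,0), (0,1), (0,2), (0,3)}; {(0,0), (0,2), (5,0), (5,2)}; {(0,0), (0,2), (5,1), (5,3)}.
So G has 3 subgroups of order 4.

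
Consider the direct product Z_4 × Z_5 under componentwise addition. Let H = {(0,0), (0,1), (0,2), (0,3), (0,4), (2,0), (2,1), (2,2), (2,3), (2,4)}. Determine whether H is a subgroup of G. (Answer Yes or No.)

Yes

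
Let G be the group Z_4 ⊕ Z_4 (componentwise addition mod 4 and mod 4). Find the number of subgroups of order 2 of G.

|G| = 16 and 2 | 16, so subgroups of order 2 are possible by Lagrange.
The subgroups of order 2 are: {(0,0), (0,2)}; {(0,0), (2,0)}; {(0,0), (2,2)}.
So G has 3 subgroups of order 2.

3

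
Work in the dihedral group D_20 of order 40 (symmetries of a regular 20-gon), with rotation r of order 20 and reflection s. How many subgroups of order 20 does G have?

3

|G| = 40 and 20 | 40, so subgroups of order 20 are possible by Lagrange.
The subgroups of order 20 are: {e, r, r^2, r^3, r^4, r^5, r^6, r^7, r^8, r^9, r^10, r^11, r^12, r^13, r^14, r^15, r^16, r^17, r^18, r^19}; {e, r^2, r^4, r^6, r^8, r^10, r^12, r^14, r^16, r^18, s, r^2s, r^4s, r^6s, r^8s, r^10s, r^12s, r^14s, r^16s, r^18s}; {e, r^2, r^4, r^6, r^8, r^10, r^12, r^14, r^16, r^18, rs, r^3s, r^5s, r^7s, r^9s, r^11s, r^13s, r^15s, r^17s, r^19s}.
So G has 3 subgroups of order 20.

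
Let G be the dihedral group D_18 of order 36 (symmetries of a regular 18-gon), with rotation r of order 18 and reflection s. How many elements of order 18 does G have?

The elements of order 18 are: r, r^5, r^7, r^11, r^13, r^17.
That's 6.

6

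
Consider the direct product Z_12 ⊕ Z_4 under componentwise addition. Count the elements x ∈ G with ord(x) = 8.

An element (a,b) has order lcm(ord(a), ord(b)); count pairs with lcm equal to 8.
Enumerating gives 0 such elements.

0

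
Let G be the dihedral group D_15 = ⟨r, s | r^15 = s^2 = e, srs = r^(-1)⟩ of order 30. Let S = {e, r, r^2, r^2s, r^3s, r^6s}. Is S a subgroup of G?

r ∈ S but its inverse r^14 ∉ S, so S is not a subgroup.

No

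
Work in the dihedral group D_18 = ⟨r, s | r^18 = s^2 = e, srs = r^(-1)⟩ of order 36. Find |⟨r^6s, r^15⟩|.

|⟨r^6s⟩| = 2 and |⟨r^15⟩| = 6, so |H| is a multiple of lcm(2, 6) = 6 and divides |G| = 36.
Closing under the operation: H = {e, r^3, r^6, r^9, r^12, r^15, s, r^3s, r^6s, r^9s, r^12s, r^15s}, so |H| = 12.

12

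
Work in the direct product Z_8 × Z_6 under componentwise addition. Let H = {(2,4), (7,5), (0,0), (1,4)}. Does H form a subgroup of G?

(2,4) ∈ H but its inverse (6,2) ∉ H, so H is not a subgroup.

No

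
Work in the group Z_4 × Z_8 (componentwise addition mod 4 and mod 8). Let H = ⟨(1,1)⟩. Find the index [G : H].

|⟨(1,1)⟩| = 8 and |G| = 32.
By Lagrange, [G : H] = |G|/|H| = 32/8 = 4.

4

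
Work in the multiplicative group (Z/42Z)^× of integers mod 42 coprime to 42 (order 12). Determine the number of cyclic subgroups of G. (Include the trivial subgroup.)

8

Group the elements of G by the cyclic subgroup they generate; each cyclic subgroup of order d accounts for φ(d) elements.
Cyclic subgroups by order — order 1: 1; order 2: 3; order 3: 1; order 6: 3.
Total: 8.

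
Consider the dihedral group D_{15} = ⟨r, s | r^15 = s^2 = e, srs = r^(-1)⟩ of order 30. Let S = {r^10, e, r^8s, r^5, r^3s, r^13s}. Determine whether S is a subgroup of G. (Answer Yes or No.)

|S| = 6 divides |G| = 30, consistent with Lagrange.
S contains the identity, every element's inverse is in S, and S is closed under ·: it is a subgroup.

Yes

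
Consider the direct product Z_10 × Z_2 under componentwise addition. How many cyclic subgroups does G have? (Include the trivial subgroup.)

A cyclic subgroup of order d is generated by each of its φ(d) elements of order d, so the cyclic subgroups of order d number (#elements of order d)/φ(d).
Cyclic subgroups by order — order 1: 1; order 2: 3; order 5: 1; order 10: 3.
Total: 8.

8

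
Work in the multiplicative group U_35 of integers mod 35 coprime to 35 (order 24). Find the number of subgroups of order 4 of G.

|G| = 24 and 4 | 24, so subgroups of order 4 are possible by Lagrange.
The subgroups of order 4 are: {1, 13, 27, 29}; {1, 8, 22, 29}; {1, 6, 29, 34}.
So G has 3 subgroups of order 4.

3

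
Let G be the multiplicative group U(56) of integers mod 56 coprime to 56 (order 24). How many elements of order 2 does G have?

The elements of order 2 are: 13, 15, 27, 29, 41, 43, 55.
That's 7.

7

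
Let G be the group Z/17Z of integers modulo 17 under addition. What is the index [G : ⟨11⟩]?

1

|⟨11⟩| = 17 and |G| = 17.
By Lagrange, [G : H] = |G|/|H| = 17/17 = 1.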